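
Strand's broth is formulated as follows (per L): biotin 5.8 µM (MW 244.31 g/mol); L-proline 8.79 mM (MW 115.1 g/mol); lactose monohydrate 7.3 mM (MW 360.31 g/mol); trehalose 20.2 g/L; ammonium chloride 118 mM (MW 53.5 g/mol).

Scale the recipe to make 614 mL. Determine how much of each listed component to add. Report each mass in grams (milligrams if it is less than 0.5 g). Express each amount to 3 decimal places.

Scale factor relative to 1 L: 0.614.
biotin: 5.8 µmol/L × 244.31 g/mol × 0.614 L ÷ 1000 = 0.870 mg
L-proline: 8.79 mmol/L × 115.1 g/mol × 0.614 L ÷ 1000 = 0.621 g
lactose monohydrate: 7.3 mmol/L × 360.31 g/mol × 0.614 L ÷ 1000 = 1.615 g
trehalose: 20.2 g/L × 0.614 L = 12.403 g
ammonium chloride: 118 mmol/L × 53.5 g/mol × 0.614 L ÷ 1000 = 3.876 g

biotin 0.870 mg; L-proline 0.621 g; lactose monohydrate 1.615 g; trehalose 12.403 g; ammonium chloride 3.876 g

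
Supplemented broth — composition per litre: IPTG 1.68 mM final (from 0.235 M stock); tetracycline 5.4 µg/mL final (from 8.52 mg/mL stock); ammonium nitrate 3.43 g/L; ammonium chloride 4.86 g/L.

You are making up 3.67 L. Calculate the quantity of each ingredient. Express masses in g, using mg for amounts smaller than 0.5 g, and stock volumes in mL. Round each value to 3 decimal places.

IPTG 26.237 mL; tetracycline 2.326 mL; ammonium nitrate 12.588 g; ammonium chloride 17.836 g

Scale factor relative to 1 L: 3.67.
IPTG: V = C2·V2/C1 = 1.68 mM × 3670 mL ÷ 235 mM = 26.237 mL
tetracycline: V = C2·V2/C1 = 5.4 µg/mL × 3670 mL ÷ 8520 µg/mL = 2.326 mL
ammonium nitrate: 3.43 g/L × 3.67 L = 12.588 g
ammonium chloride: 4.86 g/L × 3.67 L = 17.836 g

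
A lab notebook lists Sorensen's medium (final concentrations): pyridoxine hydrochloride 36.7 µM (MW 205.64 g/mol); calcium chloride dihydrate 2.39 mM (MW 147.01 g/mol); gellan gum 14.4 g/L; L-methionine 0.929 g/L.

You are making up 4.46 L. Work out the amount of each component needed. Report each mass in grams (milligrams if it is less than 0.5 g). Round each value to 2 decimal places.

Working volume: 4.46 L.
pyridoxine hydrochloride: 36.7 µmol/L × 205.64 g/mol × 4.46 L ÷ 1000 = 33.66 mg
calcium chloride dihydrate: 2.39 mmol/L × 147.01 g/mol × 4.46 L ÷ 1000 = 1.57 g
gellan gum: 14.4 g/L × 4.46 L = 64.22 g
L-methionine: 0.929 g/L × 4.46 L = 4.14 g

pyridoxine hydrochloride 33.66 mg; calcium chloride dihydrate 1.57 g; gellan gum 64.22 g; L-methionine 4.14 g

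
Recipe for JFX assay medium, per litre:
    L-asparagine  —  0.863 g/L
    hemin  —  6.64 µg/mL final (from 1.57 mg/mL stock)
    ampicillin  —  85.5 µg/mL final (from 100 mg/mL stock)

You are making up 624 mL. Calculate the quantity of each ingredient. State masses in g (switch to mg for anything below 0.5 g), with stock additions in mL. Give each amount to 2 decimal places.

Scale factor relative to 1 L: 0.624.
L-asparagine: 0.863 g/L × 0.624 L = 0.54 g
hemin: dilute stock: 6.64 µg/mL × 624 mL ÷ 1570 µg/mL = 2.64 mL
ampicillin: dilute stock: 85.5 µg/mL × 624 mL ÷ 100000 µg/mL = 0.53 mL

L-asparagine 0.54 g; hemin 2.64 mL; ampicillin 0.53 mL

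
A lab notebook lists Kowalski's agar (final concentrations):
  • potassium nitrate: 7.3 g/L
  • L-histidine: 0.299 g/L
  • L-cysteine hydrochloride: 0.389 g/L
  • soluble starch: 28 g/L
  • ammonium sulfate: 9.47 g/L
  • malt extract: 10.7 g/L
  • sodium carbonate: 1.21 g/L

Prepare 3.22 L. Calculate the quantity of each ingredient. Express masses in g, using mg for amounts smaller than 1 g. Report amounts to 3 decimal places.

potassium nitrate 23.506 g; L-histidine 962.780 mg; L-cysteine hydrochloride 1.253 g; soluble starch 90.160 g; ammonium sulfate 30.493 g; malt extract 34.454 g; sodium carbonate 3.896 g

Working volume: 3.22 L.
potassium nitrate: 7.3 g/L × 3.22 L = 23.506 g
L-histidine: 0.299 g/L × 3.22 L = 0.96278 g = 962.780 mg
L-cysteine hydrochloride: 0.389 g/L × 3.22 L = 1.253 g
soluble starch: 28 g/L × 3.22 L = 90.160 g
ammonium sulfate: 9.47 g/L × 3.22 L = 30.493 g
malt extract: 10.7 g/L × 3.22 L = 34.454 g
sodium carbonate: 1.21 g/L × 3.22 L = 3.896 g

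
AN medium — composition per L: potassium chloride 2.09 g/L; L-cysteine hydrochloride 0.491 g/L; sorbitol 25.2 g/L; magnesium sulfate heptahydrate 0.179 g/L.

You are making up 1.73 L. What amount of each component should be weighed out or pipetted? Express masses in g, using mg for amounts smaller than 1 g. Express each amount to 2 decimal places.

potassium chloride 3.62 g; L-cysteine hydrochloride 849.43 mg; sorbitol 43.60 g; magnesium sulfate heptahydrate 309.67 mg

Working volume: 1.73 L.
potassium chloride: 2.09 g/L × 1.73 L = 3.62 g
L-cysteine hydrochloride: 0.491 g/L × 1.73 L = 0.84943 g = 849.43 mg
sorbitol: 25.2 g/L × 1.73 L = 43.60 g
magnesium sulfate heptahydrate: 0.179 g/L × 1.73 L = 0.30967 g = 309.67 mg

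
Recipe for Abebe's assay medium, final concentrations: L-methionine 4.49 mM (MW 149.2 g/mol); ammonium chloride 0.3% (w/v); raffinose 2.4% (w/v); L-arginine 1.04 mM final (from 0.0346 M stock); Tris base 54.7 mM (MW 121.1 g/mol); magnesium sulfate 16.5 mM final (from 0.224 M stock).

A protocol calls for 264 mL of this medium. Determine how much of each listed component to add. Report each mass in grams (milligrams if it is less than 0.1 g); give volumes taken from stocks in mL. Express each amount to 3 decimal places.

L-methionine 0.177 g; ammonium chloride 0.792 g; raffinose 6.336 g; L-arginine 7.935 mL; Tris base 1.749 g; magnesium sulfate 19.446 mL

Target volume = 264 mL = 0.264 L.
L-methionine: 4.49 mmol/L × 149.2 g/mol × 0.264 L ÷ 1000 = 0.177 g
ammonium chloride: 0.3% w/v = 3 g/L → 3 × 0.264 L = 0.792 g
raffinose: 2.4% w/v = 24 g/L → 24 × 0.264 L = 6.336 g
L-arginine: dilute stock: 1.04 mM × 264 mL ÷ 34.6 mM = 7.935 mL
Tris base: 54.7 mmol/L × 121.1 g/mol × 0.264 L ÷ 1000 = 1.749 g
magnesium sulfate: dilute stock: 16.5 mM × 264 mL ÷ 224 mM = 19.446 mL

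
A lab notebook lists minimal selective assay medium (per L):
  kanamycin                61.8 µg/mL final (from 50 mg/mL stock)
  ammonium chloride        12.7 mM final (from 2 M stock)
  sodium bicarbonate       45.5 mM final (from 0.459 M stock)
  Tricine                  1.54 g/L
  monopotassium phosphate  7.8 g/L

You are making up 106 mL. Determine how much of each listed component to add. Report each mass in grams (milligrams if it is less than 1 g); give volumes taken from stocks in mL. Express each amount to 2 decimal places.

Working volume: 106 mL = 0.106 L.
kanamycin: dilute stock: 61.8 µg/mL × 106 mL ÷ 50000 µg/mL = 0.13 mL
ammonium chloride: V = C2·V2/C1 = 12.7 mM × 106 mL ÷ 2000 mM = 0.67 mL
sodium bicarbonate: C1V1 = C2V2 → 45.5 mM × 106 mL ÷ 459 mM = 10.51 mL
Tricine: 1.54 g/L × 0.106 L = 0.16324 g = 163.24 mg
monopotassium phosphate: 7.8 g/L × 0.106 L = 0.8268 g = 826.80 mg

kanamycin 0.13 mL; ammonium chloride 0.67 mL; sodium bicarbonate 10.51 mL; Tricine 163.24 mg; monopotassium phosphate 826.80 mg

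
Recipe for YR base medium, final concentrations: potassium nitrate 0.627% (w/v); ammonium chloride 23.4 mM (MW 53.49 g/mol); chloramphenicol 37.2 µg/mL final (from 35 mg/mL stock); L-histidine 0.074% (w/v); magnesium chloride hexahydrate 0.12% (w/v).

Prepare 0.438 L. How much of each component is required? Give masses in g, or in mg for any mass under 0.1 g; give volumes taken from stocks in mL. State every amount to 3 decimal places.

potassium nitrate 2.746 g; ammonium chloride 0.548 g; chloramphenicol 0.466 mL; L-histidine 0.324 g; magnesium chloride hexahydrate 0.526 g

Scale factor relative to 1 L: 0.438.
potassium nitrate: 0.627 g per 100 mL × 438 mL ÷ 100 = 2.746 g
ammonium chloride: 23.4 mmol/L × 53.49 g/mol × 0.438 L ÷ 1000 = 0.548 g
chloramphenicol: C1V1 = C2V2 → 37.2 µg/mL × 438 mL ÷ 35000 µg/mL = 0.466 mL
L-histidine: 0.074% w/v = 0.74 g/L → 0.74 × 0.438 L = 0.324 g
magnesium chloride hexahydrate: 0.12% w/v = 1.2 g/L → 1.2 × 0.438 L = 0.526 g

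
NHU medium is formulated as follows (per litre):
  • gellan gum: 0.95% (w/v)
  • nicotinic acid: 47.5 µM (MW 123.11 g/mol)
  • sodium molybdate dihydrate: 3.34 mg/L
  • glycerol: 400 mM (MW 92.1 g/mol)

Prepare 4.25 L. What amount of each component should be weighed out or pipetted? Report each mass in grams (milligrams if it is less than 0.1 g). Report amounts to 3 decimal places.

gellan gum 40.375 g; nicotinic acid 24.853 mg; sodium molybdate dihydrate 14.195 mg; glycerol 156.570 g

Working volume: 4.25 L.
gellan gum: 0.95% w/v = 9.5 g/L → 9.5 × 4.25 L = 40.375 g
nicotinic acid: 47.5 µmol/L × 123.11 g/mol × 4.25 L ÷ 1000 = 24.853 mg
sodium molybdate dihydrate: 3.34 mg/L × 4.25 L = 14.195 mg
glycerol: 400 mmol/L × 92.1 g/mol × 4.25 L ÷ 1000 = 156.570 g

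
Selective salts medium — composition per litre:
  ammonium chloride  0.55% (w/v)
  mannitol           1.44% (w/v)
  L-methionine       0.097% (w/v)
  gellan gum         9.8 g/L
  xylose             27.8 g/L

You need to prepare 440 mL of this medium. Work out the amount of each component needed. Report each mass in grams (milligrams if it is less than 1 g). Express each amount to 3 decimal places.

ammonium chloride 2.420 g; mannitol 6.336 g; L-methionine 426.800 mg; gellan gum 4.312 g; xylose 12.232 g

Target volume = 440 mL = 0.44 L.
ammonium chloride: 0.55% w/v = 5.5 g/L → 5.5 × 0.44 L = 2.420 g
mannitol: 1.44% w/v = 14.4 g/L → 14.4 × 0.44 L = 6.336 g
L-methionine: 0.097 g per 100 mL × 440 mL ÷ 100 = 0.4268 g = 426.800 mg
gellan gum: 9.8 g/L × 0.44 L = 4.312 g
xylose: 27.8 g/L × 0.44 L = 12.232 g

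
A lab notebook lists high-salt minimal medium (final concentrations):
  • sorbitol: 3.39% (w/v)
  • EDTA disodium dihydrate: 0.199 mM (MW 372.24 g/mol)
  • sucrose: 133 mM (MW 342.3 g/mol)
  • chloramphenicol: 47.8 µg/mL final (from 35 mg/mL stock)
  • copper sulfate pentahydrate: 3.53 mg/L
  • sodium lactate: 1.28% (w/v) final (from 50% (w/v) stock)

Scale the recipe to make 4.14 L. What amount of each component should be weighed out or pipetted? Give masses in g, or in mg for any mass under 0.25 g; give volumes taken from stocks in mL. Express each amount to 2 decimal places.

sorbitol 140.35 g; EDTA disodium dihydrate 0.31 g; sucrose 188.48 g; chloramphenicol 5.65 mL; copper sulfate pentahydrate 14.61 mg; sodium lactate 105.98 mL

Scale factor relative to 1 L: 4.14.
sorbitol: 3.39% w/v = 33.9 g/L → 33.9 × 4.14 L = 140.35 g
EDTA disodium dihydrate: 0.199 mmol/L × 372.24 g/mol × 4.14 L ÷ 1000 = 0.31 g
sucrose: 133 mmol/L × 342.3 g/mol × 4.14 L ÷ 1000 = 188.48 g
chloramphenicol: dilute stock: 47.8 µg/mL × 4140 mL ÷ 35000 µg/mL = 5.65 mL
copper sulfate pentahydrate: 3.53 mg/L × 4.14 L = 14.61 mg
sodium lactate: dilute stock: 1.28% ÷ 50% × 4140 mL = 105.98 mL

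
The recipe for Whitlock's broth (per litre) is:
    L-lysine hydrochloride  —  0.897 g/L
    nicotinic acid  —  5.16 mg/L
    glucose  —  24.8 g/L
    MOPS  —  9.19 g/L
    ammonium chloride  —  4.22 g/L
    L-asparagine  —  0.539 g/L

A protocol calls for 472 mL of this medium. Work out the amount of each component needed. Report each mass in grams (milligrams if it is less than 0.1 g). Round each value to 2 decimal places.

Scale factor relative to 1 L: 0.472.
L-lysine hydrochloride: 0.897 g/L × 0.472 L = 0.42 g
nicotinic acid: 5.16 mg/L × 0.472 L = 2.44 mg
glucose: 24.8 g/L × 0.472 L = 11.71 g
MOPS: 9.19 g/L × 0.472 L = 4.34 g
ammonium chloride: 4.22 g/L × 0.472 L = 1.99 g
L-asparagine: 0.539 g/L × 0.472 L = 0.25 g

L-lysine hydrochloride 0.42 g; nicotinic acid 2.44 mg; glucose 11.71 g; MOPS 4.34 g; ammonium chloride 1.99 g; L-asparagine 0.25 g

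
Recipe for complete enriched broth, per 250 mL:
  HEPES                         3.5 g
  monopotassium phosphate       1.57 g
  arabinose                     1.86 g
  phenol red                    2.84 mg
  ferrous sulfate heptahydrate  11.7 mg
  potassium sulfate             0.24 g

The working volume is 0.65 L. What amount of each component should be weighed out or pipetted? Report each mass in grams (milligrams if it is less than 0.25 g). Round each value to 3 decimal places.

Ratio of target to recipe volume: 650 / 250 = 2.6.
HEPES: 3.5 g × (650 mL / 250 mL) = 9.100 g
monopotassium phosphate: 1.57 g × (650 mL / 250 mL) = 4.082 g
arabinose: 1.86 g × (650 mL / 250 mL) = 4.836 g
phenol red: 2.84 mg × (650 mL / 250 mL) = 7.384 mg
ferrous sulfate heptahydrate: 11.7 mg × (650 mL / 250 mL) = 30.420 mg
potassium sulfate: 0.24 g × (650 mL / 250 mL) = 0.624 g

HEPES 9.100 g; monopotassium phosphate 4.082 g; arabinose 4.836 g; phenol red 7.384 mg; ferrous sulfate heptahydrate 30.420 mg; potassium sulfate 0.624 g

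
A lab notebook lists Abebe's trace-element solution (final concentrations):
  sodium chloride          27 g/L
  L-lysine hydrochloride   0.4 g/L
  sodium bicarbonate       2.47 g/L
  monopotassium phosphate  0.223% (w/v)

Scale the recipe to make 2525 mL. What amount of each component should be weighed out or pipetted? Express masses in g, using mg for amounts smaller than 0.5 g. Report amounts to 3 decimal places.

sodium chloride 68.175 g; L-lysine hydrochloride 1.010 g; sodium bicarbonate 6.237 g; monopotassium phosphate 5.631 g

Target volume = 2525 mL = 2.525 L.
sodium chloride: 27 g/L × 2.525 L = 68.175 g
L-lysine hydrochloride: 0.4 g/L × 2.525 L = 1.010 g
sodium bicarbonate: 2.47 g/L × 2.525 L = 6.237 g
monopotassium phosphate: 0.223% w/v = 2.23 g/L → 2.23 × 2.525 L = 5.631 g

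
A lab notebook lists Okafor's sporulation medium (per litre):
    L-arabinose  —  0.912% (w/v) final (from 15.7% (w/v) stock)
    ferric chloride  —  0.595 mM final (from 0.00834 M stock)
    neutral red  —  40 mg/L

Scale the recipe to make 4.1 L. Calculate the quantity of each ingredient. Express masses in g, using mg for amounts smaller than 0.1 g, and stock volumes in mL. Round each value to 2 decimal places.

Scale factor relative to 1 L: 4.1.
L-arabinose: C1V1 = C2V2 → 0.912% ÷ 15.7% × 4100 mL = 238.17 mL
ferric chloride: C1V1 = C2V2 → 0.595 mM × 4100 mL ÷ 8.34 mM = 292.51 mL
neutral red: 40 mg/L × 4.1 L = 164 mg = 0.16 g

L-arabinose 238.17 mL; ferric chloride 292.51 mL; neutral red 0.16 g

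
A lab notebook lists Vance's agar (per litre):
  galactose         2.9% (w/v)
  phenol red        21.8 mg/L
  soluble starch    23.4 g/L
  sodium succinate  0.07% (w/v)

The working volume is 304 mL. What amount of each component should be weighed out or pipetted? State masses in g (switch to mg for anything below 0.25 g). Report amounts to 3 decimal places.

galactose 8.816 g; phenol red 6.627 mg; soluble starch 7.114 g; sodium succinate 212.800 mg

Scale factor relative to 1 L: 0.304.
galactose: 2.9 g per 100 mL × 304 mL ÷ 100 = 8.816 g
phenol red: 21.8 mg/L × 0.304 L = 6.627 mg
soluble starch: 23.4 g/L × 0.304 L = 7.114 g
sodium succinate: 0.07 g per 100 mL × 304 mL ÷ 100 = 0.2128 g = 212.800 mg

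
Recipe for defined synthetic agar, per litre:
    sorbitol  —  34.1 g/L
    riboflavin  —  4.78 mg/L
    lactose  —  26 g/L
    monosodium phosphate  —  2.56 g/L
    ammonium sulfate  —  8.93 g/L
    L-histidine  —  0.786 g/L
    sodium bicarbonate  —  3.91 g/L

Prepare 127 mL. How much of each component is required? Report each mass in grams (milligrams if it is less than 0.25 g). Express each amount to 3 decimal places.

sorbitol 4.331 g; riboflavin 0.607 mg; lactose 3.302 g; monosodium phosphate 0.325 g; ammonium sulfate 1.134 g; L-histidine 99.822 mg; sodium bicarbonate 0.497 g

Target volume = 127 mL = 0.127 L.
sorbitol: 34.1 g/L × 0.127 L = 4.331 g
riboflavin: 4.78 mg/L × 0.127 L = 0.607 mg
lactose: 26 g/L × 0.127 L = 3.302 g
monosodium phosphate: 2.56 g/L × 0.127 L = 0.325 g
ammonium sulfate: 8.93 g/L × 0.127 L = 1.134 g
L-histidine: 0.786 g/L × 0.127 L = 0.099822 g = 99.822 mg
sodium bicarbonate: 3.91 g/L × 0.127 L = 0.497 g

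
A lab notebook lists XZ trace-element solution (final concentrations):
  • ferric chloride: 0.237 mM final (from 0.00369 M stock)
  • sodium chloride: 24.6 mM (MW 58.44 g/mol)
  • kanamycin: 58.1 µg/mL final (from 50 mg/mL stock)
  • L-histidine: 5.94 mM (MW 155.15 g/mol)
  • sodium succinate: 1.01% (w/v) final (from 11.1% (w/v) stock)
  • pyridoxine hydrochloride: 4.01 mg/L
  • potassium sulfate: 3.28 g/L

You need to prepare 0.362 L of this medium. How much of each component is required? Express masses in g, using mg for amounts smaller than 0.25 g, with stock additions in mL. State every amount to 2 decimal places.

Working volume: 0.362 L.
ferric chloride: dilute stock: 0.237 mM × 362 mL ÷ 3.69 mM = 23.25 mL
sodium chloride: 24.6 mmol/L × 58.44 g/mol × 0.362 L ÷ 1000 = 0.52 g
kanamycin: C1V1 = C2V2 → 58.1 µg/mL × 362 mL ÷ 50000 µg/mL = 0.42 mL
L-histidine: 5.94 mmol/L × 155.15 g/mol × 0.362 L ÷ 1000 = 0.33 g
sodium succinate: V = C2·V2/C1 = 1.01% ÷ 11.1% × 362 mL = 32.94 mL
pyridoxine hydrochloride: 4.01 mg/L × 0.362 L = 1.45 mg
potassium sulfate: 3.28 g/L × 0.362 L = 1.19 g

ferric chloride 23.25 mL; sodium chloride 0.52 g; kanamycin 0.42 mL; L-histidine 0.33 g; sodium succinate 32.94 mL; pyridoxine hydrochloride 1.45 mg; potassium sulfate 1.19 g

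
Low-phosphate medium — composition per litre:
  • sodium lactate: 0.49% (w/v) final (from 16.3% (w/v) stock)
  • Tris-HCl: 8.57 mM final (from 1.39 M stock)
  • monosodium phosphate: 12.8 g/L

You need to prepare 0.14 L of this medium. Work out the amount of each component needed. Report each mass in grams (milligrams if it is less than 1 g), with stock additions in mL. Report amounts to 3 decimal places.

Working volume: 0.14 L.
sodium lactate: dilute stock: 0.49% ÷ 16.3% × 140 mL = 4.209 mL
Tris-HCl: C1V1 = C2V2 → 8.57 mM × 140 mL ÷ 1390 mM = 0.863 mL
monosodium phosphate: 12.8 g/L × 0.14 L = 1.792 g

sodium lactate 4.209 mL; Tris-HCl 0.863 mL; monosodium phosphate 1.792 g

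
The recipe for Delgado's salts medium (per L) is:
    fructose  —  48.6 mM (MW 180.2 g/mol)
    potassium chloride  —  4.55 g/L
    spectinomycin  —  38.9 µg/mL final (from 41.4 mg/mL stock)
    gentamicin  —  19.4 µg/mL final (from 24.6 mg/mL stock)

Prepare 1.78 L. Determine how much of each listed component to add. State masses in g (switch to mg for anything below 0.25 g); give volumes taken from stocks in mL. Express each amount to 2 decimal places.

Scale factor relative to 1 L: 1.78.
fructose: 48.6 mmol/L × 180.2 g/mol × 1.78 L ÷ 1000 = 15.59 g
potassium chloride: 4.55 g/L × 1.78 L = 8.10 g
spectinomycin: dilute stock: 38.9 µg/mL × 1780 mL ÷ 41400 µg/mL = 1.67 mL
gentamicin: dilute stock: 19.4 µg/mL × 1780 mL ÷ 24600 µg/mL = 1.40 mL

fructose 15.59 g; potassium chloride 8.10 g; spectinomycin 1.67 mL; gentamicin 1.40 mL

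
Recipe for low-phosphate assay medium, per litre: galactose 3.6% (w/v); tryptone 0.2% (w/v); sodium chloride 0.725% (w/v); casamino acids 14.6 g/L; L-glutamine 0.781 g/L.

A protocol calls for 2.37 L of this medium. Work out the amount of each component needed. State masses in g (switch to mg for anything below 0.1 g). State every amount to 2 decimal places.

galactose 85.32 g; tryptone 4.74 g; sodium chloride 17.18 g; casamino acids 34.60 g; L-glutamine 1.85 g

Scale factor relative to 1 L: 2.37.
galactose: 3.6% w/v = 36 g/L → 36 × 2.37 L = 85.32 g
tryptone: 0.2% w/v = 2 g/L → 2 × 2.37 L = 4.74 g
sodium chloride: 0.725 g per 100 mL × 2370 mL ÷ 100 = 17.18 g
casamino acids: 14.6 g/L × 2.37 L = 34.60 g
L-glutamine: 0.781 g/L × 2.37 L = 1.85 g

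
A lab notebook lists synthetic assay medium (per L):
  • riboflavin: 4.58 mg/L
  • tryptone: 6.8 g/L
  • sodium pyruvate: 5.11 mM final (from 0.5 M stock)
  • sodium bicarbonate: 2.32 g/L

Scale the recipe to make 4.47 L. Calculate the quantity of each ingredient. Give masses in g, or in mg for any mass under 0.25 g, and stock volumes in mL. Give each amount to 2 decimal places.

Working volume: 4.47 L.
riboflavin: 4.58 mg/L × 4.47 L = 20.47 mg
tryptone: 6.8 g/L × 4.47 L = 30.40 g
sodium pyruvate: dilute stock: 5.11 mM × 4470 mL ÷ 500 mM = 45.68 mL
sodium bicarbonate: 2.32 g/L × 4.47 L = 10.37 g

riboflavin 20.47 mg; tryptone 30.40 g; sodium pyruvate 45.68 mL; sodium bicarbonate 10.37 g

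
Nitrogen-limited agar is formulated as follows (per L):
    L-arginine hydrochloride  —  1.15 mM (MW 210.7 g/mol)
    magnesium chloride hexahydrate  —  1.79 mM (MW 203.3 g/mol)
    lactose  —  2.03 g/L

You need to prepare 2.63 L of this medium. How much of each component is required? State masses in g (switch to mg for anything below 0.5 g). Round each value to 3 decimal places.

Working volume: 2.63 L.
L-arginine hydrochloride: 1.15 mmol/L × 210.7 g/mol × 2.63 L ÷ 1000 = 0.637 g
magnesium chloride hexahydrate: 1.79 mmol/L × 203.3 g/mol × 2.63 L ÷ 1000 = 0.957 g
lactose: 2.03 g/L × 2.63 L = 5.339 g

L-arginine hydrochloride 0.637 g; magnesium chloride hexahydrate 0.957 g; lactose 5.339 g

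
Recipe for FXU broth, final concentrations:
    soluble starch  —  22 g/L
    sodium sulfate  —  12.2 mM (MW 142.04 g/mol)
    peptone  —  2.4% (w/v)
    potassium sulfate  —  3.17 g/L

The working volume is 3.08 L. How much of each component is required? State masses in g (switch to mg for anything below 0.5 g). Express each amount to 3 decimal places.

Working volume: 3.08 L.
soluble starch: 22 g/L × 3.08 L = 67.760 g
sodium sulfate: 12.2 mmol/L × 142.04 g/mol × 3.08 L ÷ 1000 = 5.337 g
peptone: 2.4% w/v = 24 g/L → 24 × 3.08 L = 73.920 g
potassium sulfate: 3.17 g/L × 3.08 L = 9.764 g

soluble starch 67.760 g; sodium sulfate 5.337 g; peptone 73.920 g; potassium sulfate 9.764 g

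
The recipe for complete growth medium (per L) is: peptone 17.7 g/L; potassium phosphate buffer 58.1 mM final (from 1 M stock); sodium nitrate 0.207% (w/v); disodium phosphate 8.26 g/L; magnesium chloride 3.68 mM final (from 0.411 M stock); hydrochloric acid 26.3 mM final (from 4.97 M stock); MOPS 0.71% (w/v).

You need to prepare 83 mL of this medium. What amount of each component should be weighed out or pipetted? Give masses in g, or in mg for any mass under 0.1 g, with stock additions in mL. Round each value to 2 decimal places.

peptone 1.47 g; potassium phosphate buffer 4.82 mL; sodium nitrate 0.17 g; disodium phosphate 0.69 g; magnesium chloride 0.74 mL; hydrochloric acid 0.44 mL; MOPS 0.59 g

Working volume: 83 mL = 0.083 L.
peptone: 17.7 g/L × 0.083 L = 1.47 g
potassium phosphate buffer: dilute stock: 58.1 mM × 83 mL ÷ 1000 mM = 4.82 mL
sodium nitrate: 0.207 g per 100 mL × 83 mL ÷ 100 = 0.17 g
disodium phosphate: 8.26 g/L × 0.083 L = 0.69 g
magnesium chloride: C1V1 = C2V2 → 3.68 mM × 83 mL ÷ 411 mM = 0.74 mL
hydrochloric acid: C1V1 = C2V2 → 26.3 mM × 83 mL ÷ 4970 mM = 0.44 mL
MOPS: 0.71% w/v = 7.1 g/L → 7.1 × 0.083 L = 0.59 g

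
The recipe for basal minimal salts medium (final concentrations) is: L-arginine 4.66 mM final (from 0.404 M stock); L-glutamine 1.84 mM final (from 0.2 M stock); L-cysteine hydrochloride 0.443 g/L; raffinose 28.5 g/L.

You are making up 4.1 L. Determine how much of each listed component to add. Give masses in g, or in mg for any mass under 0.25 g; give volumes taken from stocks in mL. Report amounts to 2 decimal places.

L-arginine 47.29 mL; L-glutamine 37.72 mL; L-cysteine hydrochloride 1.82 g; raffinose 116.85 g

Working volume: 4.1 L.
L-arginine: dilute stock: 4.66 mM × 4100 mL ÷ 404 mM = 47.29 mL
L-glutamine: dilute stock: 1.84 mM × 4100 mL ÷ 200 mM = 37.72 mL
L-cysteine hydrochloride: 0.443 g/L × 4.1 L = 1.82 g
raffinose: 28.5 g/L × 4.1 L = 116.85 g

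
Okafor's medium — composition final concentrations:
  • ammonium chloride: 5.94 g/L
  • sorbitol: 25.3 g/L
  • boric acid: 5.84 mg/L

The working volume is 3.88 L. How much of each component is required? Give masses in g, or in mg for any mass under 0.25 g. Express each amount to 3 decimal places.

ammonium chloride 23.047 g; sorbitol 98.164 g; boric acid 22.659 mg

Working volume: 3.88 L.
ammonium chloride: 5.94 g/L × 3.88 L = 23.047 g
sorbitol: 25.3 g/L × 3.88 L = 98.164 g
boric acid: 5.84 mg/L × 3.88 L = 22.659 mg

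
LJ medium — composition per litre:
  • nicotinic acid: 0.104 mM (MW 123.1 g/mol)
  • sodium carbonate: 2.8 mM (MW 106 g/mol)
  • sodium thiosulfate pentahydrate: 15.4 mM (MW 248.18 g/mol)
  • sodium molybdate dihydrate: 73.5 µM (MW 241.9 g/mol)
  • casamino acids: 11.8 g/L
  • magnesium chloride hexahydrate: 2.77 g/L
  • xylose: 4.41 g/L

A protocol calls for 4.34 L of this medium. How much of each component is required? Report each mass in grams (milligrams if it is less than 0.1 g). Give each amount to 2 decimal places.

nicotinic acid 55.56 mg; sodium carbonate 1.29 g; sodium thiosulfate pentahydrate 16.59 g; sodium molybdate dihydrate 77.16 mg; casamino acids 51.21 g; magnesium chloride hexahydrate 12.02 g; xylose 19.14 g

Working volume: 4.34 L.
nicotinic acid: 0.104 mmol/L × 123.1 mg/mmol × 4.34 L = 55.56 mg
sodium carbonate: 2.8 mmol/L × 106 g/mol × 4.34 L ÷ 1000 = 1.29 g
sodium thiosulfate pentahydrate: 15.4 mmol/L × 248.18 g/mol × 4.34 L ÷ 1000 = 16.59 g
sodium molybdate dihydrate: 73.5 µmol/L × 241.9 g/mol × 4.34 L ÷ 1000 = 77.16 mg
casamino acids: 11.8 g/L × 4.34 L = 51.21 g
magnesium chloride hexahydrate: 2.77 g/L × 4.34 L = 12.02 g
xylose: 4.41 g/L × 4.34 L = 19.14 g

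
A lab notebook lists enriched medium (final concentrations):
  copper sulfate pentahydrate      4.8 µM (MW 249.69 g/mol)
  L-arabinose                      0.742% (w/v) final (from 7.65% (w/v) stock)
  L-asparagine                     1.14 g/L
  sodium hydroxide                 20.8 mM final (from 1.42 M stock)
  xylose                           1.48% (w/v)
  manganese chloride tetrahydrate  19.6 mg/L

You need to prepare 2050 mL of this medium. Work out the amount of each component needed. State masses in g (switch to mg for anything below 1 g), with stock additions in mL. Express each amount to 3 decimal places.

copper sulfate pentahydrate 2.457 mg; L-arabinose 198.837 mL; L-asparagine 2.337 g; sodium hydroxide 30.028 mL; xylose 30.340 g; manganese chloride tetrahydrate 40.180 mg

Scale factor relative to 1 L: 2.05.
copper sulfate pentahydrate: 4.8 µmol/L × 249.69 g/mol × 2.05 L ÷ 1000 = 2.457 mg
L-arabinose: V = C2·V2/C1 = 0.742% ÷ 7.65% × 2050 mL = 198.837 mL
L-asparagine: 1.14 g/L × 2.05 L = 2.337 g
sodium hydroxide: C1V1 = C2V2 → 20.8 mM × 2050 mL ÷ 1420 mM = 30.028 mL
xylose: 1.48% w/v = 14.8 g/L → 14.8 × 2.05 L = 30.340 g
manganese chloride tetrahydrate: 19.6 mg/L × 2.05 L = 40.180 mg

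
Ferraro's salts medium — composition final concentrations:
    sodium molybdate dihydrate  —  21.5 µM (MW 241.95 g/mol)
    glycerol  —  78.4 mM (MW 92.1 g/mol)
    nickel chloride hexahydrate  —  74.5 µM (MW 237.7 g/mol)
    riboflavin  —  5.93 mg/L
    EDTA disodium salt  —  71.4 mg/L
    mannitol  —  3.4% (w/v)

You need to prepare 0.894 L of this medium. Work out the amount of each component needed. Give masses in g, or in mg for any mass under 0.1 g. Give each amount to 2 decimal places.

sodium molybdate dihydrate 4.65 mg; glycerol 6.46 g; nickel chloride hexahydrate 15.83 mg; riboflavin 5.30 mg; EDTA disodium salt 63.83 mg; mannitol 30.40 g

Working volume: 0.894 L.
sodium molybdate dihydrate: 21.5 µmol/L × 241.95 g/mol × 0.894 L ÷ 1000 = 4.65 mg
glycerol: 78.4 mmol/L × 92.1 g/mol × 0.894 L ÷ 1000 = 6.46 g
nickel chloride hexahydrate: 74.5 µmol/L × 237.7 g/mol × 0.894 L ÷ 1000 = 15.83 mg
riboflavin: 5.93 mg/L × 0.894 L = 5.30 mg
EDTA disodium salt: 71.4 mg/L × 0.894 L = 63.83 mg
mannitol: 3.4 g per 100 mL × 894 mL ÷ 100 = 30.40 g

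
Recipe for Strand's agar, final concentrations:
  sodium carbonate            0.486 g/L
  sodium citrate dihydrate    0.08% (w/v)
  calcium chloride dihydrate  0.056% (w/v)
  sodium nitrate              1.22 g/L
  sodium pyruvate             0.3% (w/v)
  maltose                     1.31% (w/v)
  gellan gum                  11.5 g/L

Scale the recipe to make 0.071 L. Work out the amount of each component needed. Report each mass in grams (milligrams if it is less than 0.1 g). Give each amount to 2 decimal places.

sodium carbonate 34.51 mg; sodium citrate dihydrate 56.80 mg; calcium chloride dihydrate 39.76 mg; sodium nitrate 86.62 mg; sodium pyruvate 0.21 g; maltose 0.93 g; gellan gum 0.82 g

Working volume: 0.071 L.
sodium carbonate: 0.486 g/L × 0.071 L = 0.034506 g = 34.51 mg
sodium citrate dihydrate: 0.08 g per 100 mL × 71 mL ÷ 100 = 0.0568 g = 56.80 mg
calcium chloride dihydrate: 0.056 g per 100 mL × 71 mL ÷ 100 = 0.03976 g = 39.76 mg
sodium nitrate: 1.22 g/L × 0.071 L = 0.08662 g = 86.62 mg
sodium pyruvate: 0.3% w/v = 3 g/L → 3 × 0.071 L = 0.21 g
maltose: 1.31% w/v = 13.1 g/L → 13.1 × 0.071 L = 0.93 g
gellan gum: 11.5 g/L × 0.071 L = 0.82 g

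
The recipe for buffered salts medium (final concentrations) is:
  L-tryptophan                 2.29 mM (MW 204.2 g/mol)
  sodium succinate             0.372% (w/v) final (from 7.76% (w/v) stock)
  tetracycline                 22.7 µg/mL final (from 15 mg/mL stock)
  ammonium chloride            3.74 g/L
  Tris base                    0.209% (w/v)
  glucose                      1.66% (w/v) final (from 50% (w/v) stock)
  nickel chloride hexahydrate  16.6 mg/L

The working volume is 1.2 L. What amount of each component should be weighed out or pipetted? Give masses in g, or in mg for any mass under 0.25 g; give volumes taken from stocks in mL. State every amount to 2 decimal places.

L-tryptophan 0.56 g; sodium succinate 57.53 mL; tetracycline 1.82 mL; ammonium chloride 4.49 g; Tris base 2.51 g; glucose 39.84 mL; nickel chloride hexahydrate 19.92 mg

Scale factor relative to 1 L: 1.2.
L-tryptophan: 2.29 mmol/L × 204.2 g/mol × 1.2 L ÷ 1000 = 0.56 g
sodium succinate: C1V1 = C2V2 → 0.372% ÷ 7.76% × 1200 mL = 57.53 mL
tetracycline: V = C2·V2/C1 = 22.7 µg/mL × 1200 mL ÷ 15000 µg/mL = 1.82 mL
ammonium chloride: 3.74 g/L × 1.2 L = 4.49 g
Tris base: 0.209% w/v = 2.09 g/L → 2.09 × 1.2 L = 2.51 g
glucose: C1V1 = C2V2 → 1.66% ÷ 50% × 1200 mL = 39.84 mL
nickel chloride hexahydrate: 16.6 mg/L × 1.2 L = 19.92 mg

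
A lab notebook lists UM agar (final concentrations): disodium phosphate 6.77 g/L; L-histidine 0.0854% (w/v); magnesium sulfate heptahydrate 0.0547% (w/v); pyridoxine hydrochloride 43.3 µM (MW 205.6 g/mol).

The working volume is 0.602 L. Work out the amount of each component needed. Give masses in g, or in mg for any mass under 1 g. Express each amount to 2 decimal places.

Working volume: 0.602 L.
disodium phosphate: 6.77 g/L × 0.602 L = 4.08 g
L-histidine: 0.0854% w/v = 0.854 g/L → 0.854 × 0.602 L = 0.514108 g = 514.11 mg
magnesium sulfate heptahydrate: 0.0547 g per 100 mL × 602 mL ÷ 100 = 0.329294 g = 329.29 mg
pyridoxine hydrochloride: 43.3 µmol/L × 205.6 g/mol × 0.602 L ÷ 1000 = 5.36 mg

disodium phosphate 4.08 g; L-histidine 514.11 mg; magnesium sulfate heptahydrate 329.29 mg; pyridoxine hydrochloride 5.36 mg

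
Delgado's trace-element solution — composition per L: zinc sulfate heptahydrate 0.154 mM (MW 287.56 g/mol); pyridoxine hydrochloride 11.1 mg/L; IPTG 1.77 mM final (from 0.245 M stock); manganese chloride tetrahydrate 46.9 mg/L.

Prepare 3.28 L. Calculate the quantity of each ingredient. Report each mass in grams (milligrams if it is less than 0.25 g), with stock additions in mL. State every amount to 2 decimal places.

Working volume: 3.28 L.
zinc sulfate heptahydrate: 0.154 mmol/L × 287.56 mg/mmol × 3.28 L = 145.25 mg
pyridoxine hydrochloride: 11.1 mg/L × 3.28 L = 36.41 mg
IPTG: dilute stock: 1.77 mM × 3280 mL ÷ 245 mM = 23.70 mL
manganese chloride tetrahydrate: 46.9 mg/L × 3.28 L = 153.83 mg

zinc sulfate heptahydrate 145.25 mg; pyridoxine hydrochloride 36.41 mg; IPTG 23.70 mL; manganese chloride tetrahydrate 153.83 mg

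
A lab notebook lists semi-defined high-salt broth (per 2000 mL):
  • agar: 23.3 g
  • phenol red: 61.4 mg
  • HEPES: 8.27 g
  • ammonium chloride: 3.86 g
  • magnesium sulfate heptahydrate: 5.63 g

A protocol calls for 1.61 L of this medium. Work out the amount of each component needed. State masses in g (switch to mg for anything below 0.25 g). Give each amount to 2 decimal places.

agar 18.76 g; phenol red 49.43 mg; HEPES 6.66 g; ammonium chloride 3.11 g; magnesium sulfate heptahydrate 4.53 g

Scale factor = 1610 mL / 2000 mL = 0.805.
agar: 23.3 g × (1610 mL / 2000 mL) = 18.76 g
phenol red: 61.4 mg × (1610 mL / 2000 mL) = 49.43 mg
HEPES: 8.27 g × (1610 mL / 2000 mL) = 6.66 g
ammonium chloride: 3.86 g × (1610 mL / 2000 mL) = 3.11 g
magnesium sulfate heptahydrate: 5.63 g × (1610 mL / 2000 mL) = 4.53 g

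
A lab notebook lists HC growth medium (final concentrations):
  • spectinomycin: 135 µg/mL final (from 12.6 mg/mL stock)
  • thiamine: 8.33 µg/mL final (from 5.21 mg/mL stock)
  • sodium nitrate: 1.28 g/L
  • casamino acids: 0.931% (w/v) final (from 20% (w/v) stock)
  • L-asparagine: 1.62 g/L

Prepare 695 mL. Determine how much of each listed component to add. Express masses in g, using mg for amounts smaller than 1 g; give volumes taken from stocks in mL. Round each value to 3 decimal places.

Working volume: 695 mL = 0.695 L.
spectinomycin: C1V1 = C2V2 → 135 µg/mL × 695 mL ÷ 12600 µg/mL = 7.446 mL
thiamine: C1V1 = C2V2 → 8.33 µg/mL × 695 mL ÷ 5210 µg/mL = 1.111 mL
sodium nitrate: 1.28 g/L × 0.695 L = 0.8896 g = 889.600 mg
casamino acids: V = C2·V2/C1 = 0.931% ÷ 20% × 695 mL = 32.352 mL
L-asparagine: 1.62 g/L × 0.695 L = 1.126 g

spectinomycin 7.446 mL; thiamine 1.111 mL; sodium nitrate 889.600 mg; casamino acids 32.352 mL; L-asparagine 1.126 g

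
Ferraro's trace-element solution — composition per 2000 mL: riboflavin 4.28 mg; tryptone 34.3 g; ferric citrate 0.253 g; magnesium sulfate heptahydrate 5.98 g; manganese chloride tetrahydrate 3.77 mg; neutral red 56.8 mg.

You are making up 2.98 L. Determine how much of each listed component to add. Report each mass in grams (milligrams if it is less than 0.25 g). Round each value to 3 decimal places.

riboflavin 6.377 mg; tryptone 51.107 g; ferric citrate 0.377 g; magnesium sulfate heptahydrate 8.910 g; manganese chloride tetrahydrate 5.617 mg; neutral red 84.632 mg

Ratio of target to recipe volume: 2980 / 2000 = 1.49.
riboflavin: 4.28 mg × (2980 mL / 2000 mL) = 6.377 mg
tryptone: 34.3 g × (2980 mL / 2000 mL) = 51.107 g
ferric citrate: 0.253 g × (2980 mL / 2000 mL) = 0.377 g
magnesium sulfate heptahydrate: 5.98 g × (2980 mL / 2000 mL) = 8.910 g
manganese chloride tetrahydrate: 3.77 mg × (2980 mL / 2000 mL) = 5.617 mg
neutral red: 56.8 mg × (2980 mL / 2000 mL) = 84.632 mg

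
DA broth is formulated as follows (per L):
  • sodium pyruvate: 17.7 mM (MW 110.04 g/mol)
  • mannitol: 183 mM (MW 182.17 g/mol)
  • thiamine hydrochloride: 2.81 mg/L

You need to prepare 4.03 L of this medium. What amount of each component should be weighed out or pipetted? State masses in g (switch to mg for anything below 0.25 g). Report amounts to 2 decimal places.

Scale factor relative to 1 L: 4.03.
sodium pyruvate: 17.7 mmol/L × 110.04 g/mol × 4.03 L ÷ 1000 = 7.85 g
mannitol: 183 mmol/L × 182.17 g/mol × 4.03 L ÷ 1000 = 134.35 g
thiamine hydrochloride: 2.81 mg/L × 4.03 L = 11.32 mg

sodium pyruvate 7.85 g; mannitol 134.35 g; thiamine hydrochloride 11.32 mg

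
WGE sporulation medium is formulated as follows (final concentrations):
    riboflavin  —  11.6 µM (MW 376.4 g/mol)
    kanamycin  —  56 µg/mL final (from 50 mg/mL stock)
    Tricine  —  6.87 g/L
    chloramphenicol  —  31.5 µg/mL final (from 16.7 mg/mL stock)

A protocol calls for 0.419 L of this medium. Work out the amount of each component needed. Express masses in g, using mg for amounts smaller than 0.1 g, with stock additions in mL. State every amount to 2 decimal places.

riboflavin 1.83 mg; kanamycin 0.47 mL; Tricine 2.88 g; chloramphenicol 0.79 mL

Working volume: 0.419 L.
riboflavin: 11.6 µmol/L × 376.4 g/mol × 0.419 L ÷ 1000 = 1.83 mg
kanamycin: C1V1 = C2V2 → 56 µg/mL × 419 mL ÷ 50000 µg/mL = 0.47 mL
Tricine: 6.87 g/L × 0.419 L = 2.88 g
chloramphenicol: C1V1 = C2V2 → 31.5 µg/mL × 419 mL ÷ 16700 µg/mL = 0.79 mL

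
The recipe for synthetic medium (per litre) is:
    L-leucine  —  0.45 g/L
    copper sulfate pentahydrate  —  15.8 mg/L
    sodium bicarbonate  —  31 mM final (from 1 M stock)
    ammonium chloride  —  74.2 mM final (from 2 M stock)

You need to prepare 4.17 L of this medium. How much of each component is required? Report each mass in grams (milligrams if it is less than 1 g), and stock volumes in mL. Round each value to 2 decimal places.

Scale factor relative to 1 L: 4.17.
L-leucine: 0.45 g/L × 4.17 L = 1.88 g
copper sulfate pentahydrate: 15.8 mg/L × 4.17 L = 65.89 mg
sodium bicarbonate: dilute stock: 31 mM × 4170 mL ÷ 1000 mM = 129.27 mL
ammonium chloride: V = C2·V2/C1 = 74.2 mM × 4170 mL ÷ 2000 mM = 154.71 mL

L-leucine 1.88 g; copper sulfate pentahydrate 65.89 mg; sodium bicarbonate 129.27 mL; ammonium chloride 154.71 mL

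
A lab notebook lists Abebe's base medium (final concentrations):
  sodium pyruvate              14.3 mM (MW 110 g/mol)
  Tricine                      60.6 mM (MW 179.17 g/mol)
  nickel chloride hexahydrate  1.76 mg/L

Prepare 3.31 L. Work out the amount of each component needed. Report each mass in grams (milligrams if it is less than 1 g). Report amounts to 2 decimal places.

sodium pyruvate 5.21 g; Tricine 35.94 g; nickel chloride hexahydrate 5.83 mg

Scale factor relative to 1 L: 3.31.
sodium pyruvate: 14.3 mmol/L × 110 g/mol × 3.31 L ÷ 1000 = 5.21 g
Tricine: 60.6 mmol/L × 179.17 g/mol × 3.31 L ÷ 1000 = 35.94 g
nickel chloride hexahydrate: 1.76 mg/L × 3.31 L = 5.83 mg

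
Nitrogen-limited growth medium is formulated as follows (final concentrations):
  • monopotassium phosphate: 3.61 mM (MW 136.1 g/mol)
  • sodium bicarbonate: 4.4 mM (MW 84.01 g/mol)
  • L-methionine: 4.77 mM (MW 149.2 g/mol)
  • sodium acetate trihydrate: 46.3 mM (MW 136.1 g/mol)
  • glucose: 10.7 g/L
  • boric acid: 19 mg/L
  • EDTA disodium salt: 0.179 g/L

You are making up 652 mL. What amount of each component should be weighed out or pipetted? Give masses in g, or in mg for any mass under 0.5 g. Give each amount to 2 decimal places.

Scale factor relative to 1 L: 0.652.
monopotassium phosphate: 3.61 mmol/L × 136.1 mg/mmol × 0.652 L = 320.34 mg
sodium bicarbonate: 4.4 mmol/L × 84.01 mg/mmol × 0.652 L = 241.01 mg
L-methionine: 4.77 mmol/L × 149.2 mg/mmol × 0.652 L = 464.02 mg
sodium acetate trihydrate: 46.3 mmol/L × 136.1 g/mol × 0.652 L ÷ 1000 = 4.11 g
glucose: 10.7 g/L × 0.652 L = 6.98 g
boric acid: 19 mg/L × 0.652 L = 12.39 mg
EDTA disodium salt: 0.179 g/L × 0.652 L = 0.116708 g = 116.71 mg

monopotassium phosphate 320.34 mg; sodium bicarbonate 241.01 mg; L-methionine 464.02 mg; sodium acetate trihydrate 4.11 g; glucose 6.98 g; boric acid 12.39 mg; EDTA disodium salt 116.71 mg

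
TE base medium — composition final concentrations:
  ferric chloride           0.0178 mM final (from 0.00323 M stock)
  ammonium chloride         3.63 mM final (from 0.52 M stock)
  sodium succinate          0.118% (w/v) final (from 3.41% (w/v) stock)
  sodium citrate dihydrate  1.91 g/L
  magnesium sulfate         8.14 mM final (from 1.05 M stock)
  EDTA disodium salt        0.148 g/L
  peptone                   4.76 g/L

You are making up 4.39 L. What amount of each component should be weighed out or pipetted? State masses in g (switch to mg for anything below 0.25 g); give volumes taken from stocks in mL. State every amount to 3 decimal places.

ferric chloride 24.193 mL; ammonium chloride 30.646 mL; sodium succinate 151.912 mL; sodium citrate dihydrate 8.385 g; magnesium sulfate 34.033 mL; EDTA disodium salt 0.650 g; peptone 20.896 g

Working volume: 4.39 L.
ferric chloride: V = C2·V2/C1 = 0.0178 mM × 4390 mL ÷ 3.23 mM = 24.193 mL
ammonium chloride: dilute stock: 3.63 mM × 4390 mL ÷ 520 mM = 30.646 mL
sodium succinate: C1V1 = C2V2 → 0.118% ÷ 3.41% × 4390 mL = 151.912 mL
sodium citrate dihydrate: 1.91 g/L × 4.39 L = 8.385 g
magnesium sulfate: V = C2·V2/C1 = 8.14 mM × 4390 mL ÷ 1050 mM = 34.033 mL
EDTA disodium salt: 0.148 g/L × 4.39 L = 0.650 g
peptone: 4.76 g/L × 4.39 L = 20.896 g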